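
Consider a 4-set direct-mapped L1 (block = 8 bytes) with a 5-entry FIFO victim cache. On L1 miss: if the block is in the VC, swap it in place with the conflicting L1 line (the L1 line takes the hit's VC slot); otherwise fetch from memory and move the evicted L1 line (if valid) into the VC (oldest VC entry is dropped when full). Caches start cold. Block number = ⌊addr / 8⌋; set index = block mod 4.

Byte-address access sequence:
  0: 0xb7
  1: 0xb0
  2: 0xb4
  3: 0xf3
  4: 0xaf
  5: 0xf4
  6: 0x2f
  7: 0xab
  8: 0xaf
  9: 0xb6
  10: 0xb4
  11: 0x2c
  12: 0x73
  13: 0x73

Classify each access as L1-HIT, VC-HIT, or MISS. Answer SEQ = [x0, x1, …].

#0 0xb7→b22/s2 MISS; vc=[]
#1 0xb0→b22/s2 L1-HIT; vc=[]
#2 0xb4→b22/s2 L1-HIT; vc=[]
#3 0xf3→b30/s2 MISS; vc=[22]
#4 0xaf→b21/s1 MISS; vc=[22]
#5 0xf4→b30/s2 L1-HIT; vc=[22]
#6 0x2f→b5/s1 MISS; vc=[22,21]
#7 0xab→b21/s1 VC-HIT; vc=[22,5]
#8 0xaf→b21/s1 L1-HIT; vc=[22,5]
#9 0xb6→b22/s2 VC-HIT; vc=[30,5]
#10 0xb4→b22/s2 L1-HIT; vc=[30,5]
#11 0x2c→b5/s1 VC-HIT; vc=[30,21]
#12 0x73→b14/s2 MISS; vc=[30,21,22]
#13 0x73→b14/s2 L1-HIT; vc=[30,21,22]

SEQ = [MISS, L1-HIT, L1-HIT, MISS, MISS, L1-HIT, MISS, VC-HIT, L1-HIT, VC-HIT, L1-HIT, VC-HIT, MISS, L1-HIT]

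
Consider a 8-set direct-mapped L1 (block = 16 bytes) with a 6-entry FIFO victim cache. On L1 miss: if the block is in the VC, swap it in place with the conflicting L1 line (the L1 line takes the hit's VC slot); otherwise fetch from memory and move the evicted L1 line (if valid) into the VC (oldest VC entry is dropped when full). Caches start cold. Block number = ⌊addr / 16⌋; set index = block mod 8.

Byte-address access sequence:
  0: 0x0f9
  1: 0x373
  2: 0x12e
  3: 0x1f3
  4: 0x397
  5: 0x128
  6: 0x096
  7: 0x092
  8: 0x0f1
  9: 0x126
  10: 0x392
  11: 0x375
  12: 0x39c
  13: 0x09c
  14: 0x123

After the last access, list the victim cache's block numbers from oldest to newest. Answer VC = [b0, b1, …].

#0 0xf9→b15/s7 MISS; vc=[]
#1 0x373→b55/s7 MISS; vc=[15]
#2 0x12e→b18/s2 MISS; vc=[15]
#3 0x1f3→b31/s7 MISS; vc=[15,55]
#4 0x397→b57/s1 MISS; vc=[15,55]
#5 0x128→b18/s2 L1-HIT; vc=[15,55]
#6 0x96→b9/s1 MISS; vc=[15,55,57]
#7 0x92→b9/s1 L1-HIT; vc=[15,55,57]
#8 0xf1→b15/s7 VC-HIT; vc=[31,55,57]
#9 0x126→b18/s2 L1-HIT; vc=[31,55,57]
#10 0x392→b57/s1 VC-HIT; vc=[31,55,9]
#11 0x375→b55/s7 VC-HIT; vc=[31,15,9]
#12 0x39c→b57/s1 L1-HIT; vc=[31,15,9]
#13 0x9c→b9/s1 VC-HIT; vc=[31,15,57]
#14 0x123→b18/s2 L1-HIT; vc=[31,15,57]

VC = [31, 15, 57]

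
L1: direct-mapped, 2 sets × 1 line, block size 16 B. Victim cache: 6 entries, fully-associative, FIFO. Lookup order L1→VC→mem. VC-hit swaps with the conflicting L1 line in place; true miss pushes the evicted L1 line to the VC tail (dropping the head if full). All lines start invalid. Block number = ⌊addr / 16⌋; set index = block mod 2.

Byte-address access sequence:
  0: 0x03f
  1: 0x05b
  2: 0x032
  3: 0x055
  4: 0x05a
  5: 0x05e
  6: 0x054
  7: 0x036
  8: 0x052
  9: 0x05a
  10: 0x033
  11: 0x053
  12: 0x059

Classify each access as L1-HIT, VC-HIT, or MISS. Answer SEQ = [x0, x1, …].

0: 0x3f (blk 3, set 1) → MISS  vc=[]
1: 0x5b (blk 5, set 1) → MISS  vc=[3]
2: 0x32 (blk 3, set 1) → VC-HIT  vc=[5]
3: 0x55 (blk 5, set 1) → VC-HIT  vc=[3]
4: 0x5a (blk 5, set 1) → L1-HIT  vc=[3]
5: 0x5e (blk 5, set 1) → L1-HIT  vc=[3]
6: 0x54 (blk 5, set 1) → L1-HIT  vc=[3]
7: 0x36 (blk 3, set 1) → VC-HIT  vc=[5]
8: 0x52 (blk 5, set 1) → VC-HIT  vc=[3]
9: 0x5a (blk 5, set 1) → L1-HIT  vc=[3]
10: 0x33 (blk 3, set 1) → VC-HIT  vc=[5]
11: 0x53 (blk 5, set 1) → VC-HIT  vc=[3]
12: 0x59 (blk 5, set 1) → L1-HIT  vc=[3]

SEQ = [MISS, MISS, VC-HIT, VC-HIT, L1-HIT, L1-HIT, L1-HIT, VC-HIT, VC-HIT, L1-HIT, VC-HIT, VC-HIT, L1-HIT]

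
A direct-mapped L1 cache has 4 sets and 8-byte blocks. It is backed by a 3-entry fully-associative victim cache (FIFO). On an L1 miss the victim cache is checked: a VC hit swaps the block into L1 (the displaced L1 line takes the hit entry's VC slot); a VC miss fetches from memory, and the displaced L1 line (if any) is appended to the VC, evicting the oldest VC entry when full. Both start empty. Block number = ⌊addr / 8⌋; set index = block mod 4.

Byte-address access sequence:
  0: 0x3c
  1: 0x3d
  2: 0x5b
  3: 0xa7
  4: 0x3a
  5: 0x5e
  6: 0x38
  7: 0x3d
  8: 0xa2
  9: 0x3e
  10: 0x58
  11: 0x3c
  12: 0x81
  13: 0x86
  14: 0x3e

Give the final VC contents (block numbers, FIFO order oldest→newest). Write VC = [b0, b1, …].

VC = [11, 20]

  [0] addr=0x3c blk=7 s=3: MISS | VC []
  [1] addr=0x3d blk=7 s=3: L1-HIT | VC []
  [2] addr=0x5b blk=11 s=3: MISS | VC [7]
  [3] addr=0xa7 blk=20 s=0: MISS | VC [7]
  [4] addr=0x3a blk=7 s=3: VC-HIT | VC [11]
  [5] addr=0x5e blk=11 s=3: VC-HIT | VC [7]
  [6] addr=0x38 blk=7 s=3: VC-HIT | VC [11]
  [7] addr=0x3d blk=7 s=3: L1-HIT | VC [11]
  [8] addr=0xa2 blk=20 s=0: L1-HIT | VC [11]
  [9] addr=0x3e blk=7 s=3: L1-HIT | VC [11]
  [10] addr=0x58 blk=11 s=3: VC-HIT | VC [7]
  [11] addr=0x3c blk=7 s=3: VC-HIT | VC [11]
  [12] addr=0x81 blk=16 s=0: MISS | VC [11, 20]
  [13] addr=0x86 blk=16 s=0: L1-HIT | VC [11, 20]
  [14] addr=0x3e blk=7 s=3: L1-HIT | VC [11, 20]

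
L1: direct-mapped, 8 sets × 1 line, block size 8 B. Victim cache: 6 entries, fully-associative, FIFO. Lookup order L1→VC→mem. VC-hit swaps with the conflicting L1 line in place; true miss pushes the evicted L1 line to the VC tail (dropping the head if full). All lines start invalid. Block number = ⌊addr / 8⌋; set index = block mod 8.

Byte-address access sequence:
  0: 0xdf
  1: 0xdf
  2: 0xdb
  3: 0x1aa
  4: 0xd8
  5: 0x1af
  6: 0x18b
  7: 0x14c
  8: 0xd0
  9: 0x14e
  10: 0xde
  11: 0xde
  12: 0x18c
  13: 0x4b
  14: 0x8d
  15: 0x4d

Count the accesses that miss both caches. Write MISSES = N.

0: 0xdf (blk 27, set 3) → MISS  vc=[]
1: 0xdf (blk 27, set 3) → L1-HIT  vc=[]
2: 0xdb (blk 27, set 3) → L1-HIT  vc=[]
3: 0x1aa (blk 53, set 5) → MISS  vc=[]
4: 0xd8 (blk 27, set 3) → L1-HIT  vc=[]
5: 0x1af (blk 53, set 5) → L1-HIT  vc=[]
6: 0x18b (blk 49, set 1) → MISS  vc=[]
7: 0x14c (blk 41, set 1) → MISS  vc=[49]
8: 0xd0 (blk 26, set 2) → MISS  vc=[49]
9: 0x14e (blk 41, set 1) → L1-HIT  vc=[49]
10: 0xde (blk 27, set 3) → L1-HIT  vc=[49]
11: 0xde (blk 27, set 3) → L1-HIT  vc=[49]
12: 0x18c (blk 49, set 1) → VC-HIT  vc=[41]
13: 0x4b (blk 9, set 1) → MISS  vc=[41, 49]
14: 0x8d (blk 17, set 1) → MISS  vc=[41, 49, 9]
15: 0x4d (blk 9, set 1) → VC-HIT  vc=[41, 49, 17]

MISSES = 7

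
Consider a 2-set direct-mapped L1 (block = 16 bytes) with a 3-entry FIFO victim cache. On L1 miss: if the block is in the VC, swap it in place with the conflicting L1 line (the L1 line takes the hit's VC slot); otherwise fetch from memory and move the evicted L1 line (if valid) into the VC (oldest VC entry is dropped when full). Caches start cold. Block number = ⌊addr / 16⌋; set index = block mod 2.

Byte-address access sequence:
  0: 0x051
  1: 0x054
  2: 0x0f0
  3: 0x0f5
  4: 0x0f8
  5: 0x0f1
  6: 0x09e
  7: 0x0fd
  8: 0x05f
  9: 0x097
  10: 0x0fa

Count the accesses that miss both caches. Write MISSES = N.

0: 0x51 (blk 5, set 1) → MISS  vc=[]
1: 0x54 (blk 5, set 1) → L1-HIT  vc=[]
2: 0xf0 (blk 15, set 1) → MISS  vc=[5]
3: 0xf5 (blk 15, set 1) → L1-HIT  vc=[5]
4: 0xf8 (blk 15, set 1) → L1-HIT  vc=[5]
5: 0xf1 (blk 15, set 1) → L1-HIT  vc=[5]
6: 0x9e (blk 9, set 1) → MISS  vc=[5, 15]
7: 0xfd (blk 15, set 1) → VC-HIT  vc=[5, 9]
8: 0x5f (blk 5, set 1) → VC-HIT  vc=[15, 9]
9: 0x97 (blk 9, set 1) → VC-HIT  vc=[15, 5]
10: 0xfa (blk 15, set 1) → VC-HIT  vc=[9, 5]

MISSES = 3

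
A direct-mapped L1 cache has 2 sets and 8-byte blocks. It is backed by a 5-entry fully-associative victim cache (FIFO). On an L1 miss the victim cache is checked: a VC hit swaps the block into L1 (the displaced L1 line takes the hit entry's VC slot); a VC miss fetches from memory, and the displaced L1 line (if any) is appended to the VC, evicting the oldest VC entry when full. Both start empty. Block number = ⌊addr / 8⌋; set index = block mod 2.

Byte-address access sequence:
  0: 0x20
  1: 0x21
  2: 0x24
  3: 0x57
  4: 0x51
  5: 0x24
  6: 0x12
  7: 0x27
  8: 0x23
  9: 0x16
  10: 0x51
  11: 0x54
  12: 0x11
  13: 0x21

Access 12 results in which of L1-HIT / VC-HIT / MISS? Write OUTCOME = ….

0: 0x20 (blk 4, set 0) → MISS  vc=[]
1: 0x21 (blk 4, set 0) → L1-HIT  vc=[]
2: 0x24 (blk 4, set 0) → L1-HIT  vc=[]
3: 0x57 (blk 10, set 0) → MISS  vc=[4]
4: 0x51 (blk 10, set 0) → L1-HIT  vc=[4]
5: 0x24 (blk 4, set 0) → VC-HIT  vc=[10]
6: 0x12 (blk 2, set 0) → MISS  vc=[10, 4]
7: 0x27 (blk 4, set 0) → VC-HIT  vc=[10, 2]
8: 0x23 (blk 4, set 0) → L1-HIT  vc=[10, 2]
9: 0x16 (blk 2, set 0) → VC-HIT  vc=[10, 4]
10: 0x51 (blk 10, set 0) → VC-HIT  vc=[2, 4]
11: 0x54 (blk 10, set 0) → L1-HIT  vc=[2, 4]
12: 0x11 (blk 2, set 0) → VC-HIT  vc=[10, 4]
13: 0x21 (blk 4, set 0) → VC-HIT  vc=[10, 2]

OUTCOME = VC-HIT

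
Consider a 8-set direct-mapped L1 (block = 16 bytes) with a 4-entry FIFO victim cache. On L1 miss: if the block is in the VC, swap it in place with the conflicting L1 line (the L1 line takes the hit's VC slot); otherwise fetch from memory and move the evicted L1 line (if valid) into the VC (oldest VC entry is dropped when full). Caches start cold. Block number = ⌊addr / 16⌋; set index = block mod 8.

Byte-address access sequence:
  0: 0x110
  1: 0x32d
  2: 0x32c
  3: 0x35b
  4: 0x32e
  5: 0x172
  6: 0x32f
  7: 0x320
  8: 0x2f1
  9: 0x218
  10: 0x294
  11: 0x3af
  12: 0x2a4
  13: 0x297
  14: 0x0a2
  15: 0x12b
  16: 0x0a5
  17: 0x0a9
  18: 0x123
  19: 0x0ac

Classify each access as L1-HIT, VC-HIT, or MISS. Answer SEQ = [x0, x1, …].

#0 0x110→b17/s1 MISS; vc=[]
#1 0x32d→b50/s2 MISS; vc=[]
#2 0x32c→b50/s2 L1-HIT; vc=[]
#3 0x35b→b53/s5 MISS; vc=[]
#4 0x32e→b50/s2 L1-HIT; vc=[]
#5 0x172→b23/s7 MISS; vc=[]
#6 0x32f→b50/s2 L1-HIT; vc=[]
#7 0x320→b50/s2 L1-HIT; vc=[]
#8 0x2f1→b47/s7 MISS; vc=[23]
#9 0x218→b33/s1 MISS; vc=[23,17]
#10 0x294→b41/s1 MISS; vc=[23,17,33]
#11 0x3af→b58/s2 MISS; vc=[23,17,33,50]
#12 0x2a4→b42/s2 MISS; vc=[17,33,50,58]
#13 0x297→b41/s1 L1-HIT; vc=[17,33,50,58]
#14 0xa2→b10/s2 MISS; vc=[33,50,58,42]
#15 0x12b→b18/s2 MISS; vc=[50,58,42,10]
#16 0xa5→b10/s2 VC-HIT; vc=[50,58,42,18]
#17 0xa9→b10/s2 L1-HIT; vc=[50,58,42,18]
#18 0x123→b18/s2 VC-HIT; vc=[50,58,42,10]
#19 0xac→b10/s2 VC-HIT; vc=[50,58,42,18]

SEQ = [MISS, MISS, L1-HIT, MISS, L1-HIT, MISS, L1-HIT, L1-HIT, MISS, MISS, MISS, MISS, MISS, L1-HIT, MISS, MISS, VC-HIT, L1-HIT, VC-HIT, VC-HIT]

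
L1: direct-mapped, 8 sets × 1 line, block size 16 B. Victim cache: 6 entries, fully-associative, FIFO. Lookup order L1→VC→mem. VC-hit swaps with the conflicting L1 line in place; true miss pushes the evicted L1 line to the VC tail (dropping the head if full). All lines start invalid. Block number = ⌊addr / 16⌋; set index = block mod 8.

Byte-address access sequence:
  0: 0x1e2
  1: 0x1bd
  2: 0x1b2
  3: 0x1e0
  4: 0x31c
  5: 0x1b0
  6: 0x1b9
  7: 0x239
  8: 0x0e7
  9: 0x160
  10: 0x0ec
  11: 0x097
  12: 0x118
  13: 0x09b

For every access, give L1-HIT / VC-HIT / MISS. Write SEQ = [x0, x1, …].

SEQ = [MISS, MISS, L1-HIT, L1-HIT, MISS, L1-HIT, L1-HIT, MISS, MISS, MISS, VC-HIT, MISS, MISS, VC-HIT]

#0 0x1e2→b30/s6 MISS; vc=[]
#1 0x1bd→b27/s3 MISS; vc=[]
#2 0x1b2→b27/s3 L1-HIT; vc=[]
#3 0x1e0→b30/s6 L1-HIT; vc=[]
#4 0x31c→b49/s1 MISS; vc=[]
#5 0x1b0→b27/s3 L1-HIT; vc=[]
#6 0x1b9→b27/s3 L1-HIT; vc=[]
#7 0x239→b35/s3 MISS; vc=[27]
#8 0xe7→b14/s6 MISS; vc=[27,30]
#9 0x160→b22/s6 MISS; vc=[27,30,14]
#10 0xec→b14/s6 VC-HIT; vc=[27,30,22]
#11 0x97→b9/s1 MISS; vc=[27,30,22,49]
#12 0x118→b17/s1 MISS; vc=[27,30,22,49,9]
#13 0x9b→b9/s1 VC-HIT; vc=[27,30,22,49,17]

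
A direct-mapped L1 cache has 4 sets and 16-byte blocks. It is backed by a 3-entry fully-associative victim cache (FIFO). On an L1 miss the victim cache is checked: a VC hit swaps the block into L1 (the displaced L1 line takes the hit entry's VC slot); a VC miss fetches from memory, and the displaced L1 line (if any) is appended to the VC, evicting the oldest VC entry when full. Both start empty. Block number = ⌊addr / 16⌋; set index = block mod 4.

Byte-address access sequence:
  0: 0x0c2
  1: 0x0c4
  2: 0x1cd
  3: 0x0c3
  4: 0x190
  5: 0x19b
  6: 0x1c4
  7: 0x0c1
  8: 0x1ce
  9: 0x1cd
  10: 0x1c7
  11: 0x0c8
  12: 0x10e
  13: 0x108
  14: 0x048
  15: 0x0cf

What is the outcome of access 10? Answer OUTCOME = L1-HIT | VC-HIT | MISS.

OUTCOME = L1-HIT

0: 0xc2 (blk 12, set 0) → MISS  vc=[]
1: 0xc4 (blk 12, set 0) → L1-HIT  vc=[]
2: 0x1cd (blk 28, set 0) → MISS  vc=[12]
3: 0xc3 (blk 12, set 0) → VC-HIT  vc=[28]
4: 0x190 (blk 25, set 1) → MISS  vc=[28]
5: 0x19b (blk 25, set 1) → L1-HIT  vc=[28]
6: 0x1c4 (blk 28, set 0) → VC-HIT  vc=[12]
7: 0xc1 (blk 12, set 0) → VC-HIT  vc=[28]
8: 0x1ce (blk 28, set 0) → VC-HIT  vc=[12]
9: 0x1cd (blk 28, set 0) → L1-HIT  vc=[12]
10: 0x1c7 (blk 28, set 0) → L1-HIT  vc=[12]
11: 0xc8 (blk 12, set 0) → VC-HIT  vc=[28]
12: 0x10e (blk 16, set 0) → MISS  vc=[28, 12]
13: 0x108 (blk 16, set 0) → L1-HIT  vc=[28, 12]
14: 0x48 (blk 4, set 0) → MISS  vc=[28, 12, 16]
15: 0xcf (blk 12, set 0) → VC-HIT  vc=[28, 4, 16]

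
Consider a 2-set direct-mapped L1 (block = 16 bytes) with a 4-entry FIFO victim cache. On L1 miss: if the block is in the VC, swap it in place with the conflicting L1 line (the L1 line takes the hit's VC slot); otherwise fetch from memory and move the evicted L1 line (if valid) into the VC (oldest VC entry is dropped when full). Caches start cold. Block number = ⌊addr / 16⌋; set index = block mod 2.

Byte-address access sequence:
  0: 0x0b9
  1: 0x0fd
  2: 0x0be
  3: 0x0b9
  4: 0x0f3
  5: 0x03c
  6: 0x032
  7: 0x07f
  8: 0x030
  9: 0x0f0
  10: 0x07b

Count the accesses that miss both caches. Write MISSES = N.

#0 0xb9→b11/s1 MISS; vc=[]
#1 0xfd→b15/s1 MISS; vc=[11]
#2 0xbe→b11/s1 VC-HIT; vc=[15]
#3 0xb9→b11/s1 L1-HIT; vc=[15]
#4 0xf3→b15/s1 VC-HIT; vc=[11]
#5 0x3c→b3/s1 MISS; vc=[11,15]
#6 0x32→b3/s1 L1-HIT; vc=[11,15]
#7 0x7f→b7/s1 MISS; vc=[11,15,3]
#8 0x30→b3/s1 VC-HIT; vc=[11,15,7]
#9 0xf0→b15/s1 VC-HIT; vc=[11,3,7]
#10 0x7b→b7/s1 VC-HIT; vc=[11,3,15]

MISSES = 4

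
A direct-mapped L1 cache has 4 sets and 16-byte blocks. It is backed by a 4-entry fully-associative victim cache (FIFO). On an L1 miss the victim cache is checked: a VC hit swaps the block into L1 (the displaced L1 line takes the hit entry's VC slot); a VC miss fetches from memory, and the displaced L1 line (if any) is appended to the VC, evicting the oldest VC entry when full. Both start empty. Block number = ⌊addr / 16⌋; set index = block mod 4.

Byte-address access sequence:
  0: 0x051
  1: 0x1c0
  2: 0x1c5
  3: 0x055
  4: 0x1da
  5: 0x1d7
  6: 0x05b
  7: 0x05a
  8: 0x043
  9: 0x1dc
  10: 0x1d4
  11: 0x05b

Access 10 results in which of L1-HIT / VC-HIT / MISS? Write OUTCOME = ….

OUTCOME = L1-HIT

  [0] addr=0x51 blk=5 s=1: MISS | VC []
  [1] addr=0x1c0 blk=28 s=0: MISS | VC []
  [2] addr=0x1c5 blk=28 s=0: L1-HIT | VC []
  [3] addr=0x55 blk=5 s=1: L1-HIT | VC []
  [4] addr=0x1da blk=29 s=1: MISS | VC [5]
  [5] addr=0x1d7 blk=29 s=1: L1-HIT | VC [5]
  [6] addr=0x5b blk=5 s=1: VC-HIT | VC [29]
  [7] addr=0x5a blk=5 s=1: L1-HIT | VC [29]
  [8] addr=0x43 blk=4 s=0: MISS | VC [29, 28]
  [9] addr=0x1dc blk=29 s=1: VC-HIT | VC [5, 28]
  [10] addr=0x1d4 blk=29 s=1: L1-HIT | VC [5, 28]
  [11] addr=0x5b blk=5 s=1: VC-HIT | VC [29, 28]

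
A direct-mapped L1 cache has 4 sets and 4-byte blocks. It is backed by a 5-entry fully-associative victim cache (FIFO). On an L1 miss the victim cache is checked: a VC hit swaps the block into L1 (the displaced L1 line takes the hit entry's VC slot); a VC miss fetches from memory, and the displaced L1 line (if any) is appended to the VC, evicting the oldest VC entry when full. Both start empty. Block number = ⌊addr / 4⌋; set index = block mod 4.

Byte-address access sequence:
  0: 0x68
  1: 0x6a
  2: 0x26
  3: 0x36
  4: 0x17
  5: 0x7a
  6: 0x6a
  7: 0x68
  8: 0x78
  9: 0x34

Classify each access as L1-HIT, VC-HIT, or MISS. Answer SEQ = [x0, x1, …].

  [0] addr=0x68 blk=26 s=2: MISS | VC []
  [1] addr=0x6a blk=26 s=2: L1-HIT | VC []
  [2] addr=0x26 blk=9 s=1: MISS | VC []
  [3] addr=0x36 blk=13 s=1: MISS | VC [9]
  [4] addr=0x17 blk=5 s=1: MISS | VC [9, 13]
  [5] addr=0x7a blk=30 s=2: MISS | VC [9, 13, 26]
  [6] addr=0x6a blk=26 s=2: VC-HIT | VC [9, 13, 30]
  [7] addr=0x68 blk=26 s=2: L1-HIT | VC [9, 13, 30]
  [8] addr=0x78 blk=30 s=2: VC-HIT | VC [9, 13, 26]
  [9] addr=0x34 blk=13 s=1: VC-HIT | VC [9, 5, 26]

SEQ = [MISS, L1-HIT, MISS, MISS, MISS, MISS, VC-HIT, L1-HIT, VC-HIT, VC-HIT]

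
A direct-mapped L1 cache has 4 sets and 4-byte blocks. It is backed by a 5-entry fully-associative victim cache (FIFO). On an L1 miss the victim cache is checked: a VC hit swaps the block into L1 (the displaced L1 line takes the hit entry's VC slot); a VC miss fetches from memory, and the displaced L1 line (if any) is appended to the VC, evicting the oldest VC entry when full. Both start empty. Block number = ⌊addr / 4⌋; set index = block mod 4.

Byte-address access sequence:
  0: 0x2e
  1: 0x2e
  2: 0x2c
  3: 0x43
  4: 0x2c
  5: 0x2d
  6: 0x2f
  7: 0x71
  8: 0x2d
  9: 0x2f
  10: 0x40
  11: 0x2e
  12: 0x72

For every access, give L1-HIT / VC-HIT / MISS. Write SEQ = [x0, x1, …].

SEQ = [MISS, L1-HIT, L1-HIT, MISS, L1-HIT, L1-HIT, L1-HIT, MISS, L1-HIT, L1-HIT, VC-HIT, L1-HIT, VC-HIT]

#0 0x2e→b11/s3 MISS; vc=[]
#1 0x2e→b11/s3 L1-HIT; vc=[]
#2 0x2c→b11/s3 L1-HIT; vc=[]
#3 0x43→b16/s0 MISS; vc=[]
#4 0x2c→b11/s3 L1-HIT; vc=[]
#5 0x2d→b11/s3 L1-HIT; vc=[]
#6 0x2f→b11/s3 L1-HIT; vc=[]
#7 0x71→b28/s0 MISS; vc=[16]
#8 0x2d→b11/s3 L1-HIT; vc=[16]
#9 0x2f→b11/s3 L1-HIT; vc=[16]
#10 0x40→b16/s0 VC-HIT; vc=[28]
#11 0x2e→b11/s3 L1-HIT; vc=[28]
#12 0x72→b28/s0 VC-HIT; vc=[16]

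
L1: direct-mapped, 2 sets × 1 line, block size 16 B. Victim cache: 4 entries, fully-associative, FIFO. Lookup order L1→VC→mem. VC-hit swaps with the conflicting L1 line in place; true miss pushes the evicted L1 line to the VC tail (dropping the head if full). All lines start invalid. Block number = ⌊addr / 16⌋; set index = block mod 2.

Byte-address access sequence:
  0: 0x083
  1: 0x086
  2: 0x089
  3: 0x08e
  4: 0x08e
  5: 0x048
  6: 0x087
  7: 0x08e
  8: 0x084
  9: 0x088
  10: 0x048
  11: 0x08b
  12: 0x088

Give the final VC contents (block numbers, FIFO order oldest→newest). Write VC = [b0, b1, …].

VC = [4]

#0 0x83→b8/s0 MISS; vc=[]
#1 0x86→b8/s0 L1-HIT; vc=[]
#2 0x89→b8/s0 L1-HIT; vc=[]
#3 0x8e→b8/s0 L1-HIT; vc=[]
#4 0x8e→b8/s0 L1-HIT; vc=[]
#5 0x48→b4/s0 MISS; vc=[8]
#6 0x87→b8/s0 VC-HIT; vc=[4]
#7 0x8e→b8/s0 L1-HIT; vc=[4]
#8 0x84→b8/s0 L1-HIT; vc=[4]
#9 0x88→b8/s0 L1-HIT; vc=[4]
#10 0x48→b4/s0 VC-HIT; vc=[8]
#11 0x8b→b8/s0 VC-HIT; vc=[4]
#12 0x88→b8/s0 L1-HIT; vc=[4]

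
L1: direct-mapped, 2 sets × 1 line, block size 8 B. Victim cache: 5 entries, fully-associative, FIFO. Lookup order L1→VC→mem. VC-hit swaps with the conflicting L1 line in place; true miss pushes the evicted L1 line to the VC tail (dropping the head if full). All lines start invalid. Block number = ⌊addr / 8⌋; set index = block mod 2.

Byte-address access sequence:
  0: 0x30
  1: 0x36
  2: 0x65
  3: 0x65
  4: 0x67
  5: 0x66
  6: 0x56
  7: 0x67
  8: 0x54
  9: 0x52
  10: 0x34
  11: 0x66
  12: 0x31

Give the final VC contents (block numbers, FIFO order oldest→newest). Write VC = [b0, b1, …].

0: 0x30 (blk 6, set 0) → MISS  vc=[]
1: 0x36 (blk 6, set 0) → L1-HIT  vc=[]
2: 0x65 (blk 12, set 0) → MISS  vc=[6]
3: 0x65 (blk 12, set 0) → L1-HIT  vc=[6]
4: 0x67 (blk 12, set 0) → L1-HIT  vc=[6]
5: 0x66 (blk 12, set 0) → L1-HIT  vc=[6]
6: 0x56 (blk 10, set 0) → MISS  vc=[6, 12]
7: 0x67 (blk 12, set 0) → VC-HIT  vc=[6, 10]
8: 0x54 (blk 10, set 0) → VC-HIT  vc=[6, 12]
9: 0x52 (blk 10, set 0) → L1-HIT  vc=[6, 12]
10: 0x34 (blk 6, set 0) → VC-HIT  vc=[10, 12]
11: 0x66 (blk 12, set 0) → VC-HIT  vc=[10, 6]
12: 0x31 (blk 6, set 0) → VC-HIT  vc=[10, 12]

VC = [10, 12]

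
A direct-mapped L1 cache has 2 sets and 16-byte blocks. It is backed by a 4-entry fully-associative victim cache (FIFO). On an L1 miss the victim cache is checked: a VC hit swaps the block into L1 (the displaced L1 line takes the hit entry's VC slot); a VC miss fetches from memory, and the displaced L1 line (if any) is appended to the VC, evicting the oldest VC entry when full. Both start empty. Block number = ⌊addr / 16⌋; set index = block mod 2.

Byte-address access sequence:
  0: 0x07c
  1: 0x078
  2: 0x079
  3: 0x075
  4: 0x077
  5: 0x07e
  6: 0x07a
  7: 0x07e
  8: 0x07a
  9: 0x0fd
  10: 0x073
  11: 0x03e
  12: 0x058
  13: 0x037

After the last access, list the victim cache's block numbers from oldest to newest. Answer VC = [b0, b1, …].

VC = [15, 7, 5]

0: 0x7c (blk 7, set 1) → MISS  vc=[]
1: 0x78 (blk 7, set 1) → L1-HIT  vc=[]
2: 0x79 (blk 7, set 1) → L1-HIT  vc=[]
3: 0x75 (blk 7, set 1) → L1-HIT  vc=[]
4: 0x77 (blk 7, set 1) → L1-HIT  vc=[]
5: 0x7e (blk 7, set 1) → L1-HIT  vc=[]
6: 0x7a (blk 7, set 1) → L1-HIT  vc=[]
7: 0x7e (blk 7, set 1) → L1-HIT  vc=[]
8: 0x7a (blk 7, set 1) → L1-HIT  vc=[]
9: 0xfd (blk 15, set 1) → MISS  vc=[7]
10: 0x73 (blk 7, set 1) → VC-HIT  vc=[15]
11: 0x3e (blk 3, set 1) → MISS  vc=[15, 7]
12: 0x58 (blk 5, set 1) → MISS  vc=[15, 7, 3]
13: 0x37 (blk 3, set 1) → VC-HIT  vc=[15, 7, 5]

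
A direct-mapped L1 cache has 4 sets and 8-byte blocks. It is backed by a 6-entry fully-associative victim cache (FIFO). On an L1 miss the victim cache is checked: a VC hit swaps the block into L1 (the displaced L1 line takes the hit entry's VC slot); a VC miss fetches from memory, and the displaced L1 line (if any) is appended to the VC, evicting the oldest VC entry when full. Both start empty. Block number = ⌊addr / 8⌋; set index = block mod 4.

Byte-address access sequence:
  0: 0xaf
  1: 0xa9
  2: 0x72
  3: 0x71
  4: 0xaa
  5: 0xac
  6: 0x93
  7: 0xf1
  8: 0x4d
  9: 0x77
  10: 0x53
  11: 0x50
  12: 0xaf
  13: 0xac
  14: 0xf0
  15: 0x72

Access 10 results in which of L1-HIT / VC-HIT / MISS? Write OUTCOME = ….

  [0] addr=0xaf blk=21 s=1: MISS | VC []
  [1] addr=0xa9 blk=21 s=1: L1-HIT | VC []
  [2] addr=0x72 blk=14 s=2: MISS | VC []
  [3] addr=0x71 blk=14 s=2: L1-HIT | VC []
  [4] addr=0xaa blk=21 s=1: L1-HIT | VC []
  [5] addr=0xac blk=21 s=1: L1-HIT | VC []
  [6] addr=0x93 blk=18 s=2: MISS | VC [14]
  [7] addr=0xf1 blk=30 s=2: MISS | VC [14, 18]
  [8] addr=0x4d blk=9 s=1: MISS | VC [14, 18, 21]
  [9] addr=0x77 blk=14 s=2: VC-HIT | VC [30, 18, 21]
  [10] addr=0x53 blk=10 s=2: MISS | VC [30, 18, 21, 14]
  [11] addr=0x50 blk=10 s=2: L1-HIT | VC [30, 18, 21, 14]
  [12] addr=0xaf blk=21 s=1: VC-HIT | VC [30, 18, 9, 14]
  [13] addr=0xac blk=21 s=1: L1-HIT | VC [30, 18, 9, 14]
  [14] addr=0xf0 blk=30 s=2: VC-HIT | VC [10, 18, 9, 14]
  [15] addr=0x72 blk=14 s=2: VC-HIT | VC [10, 18, 9, 30]

OUTCOME = MISS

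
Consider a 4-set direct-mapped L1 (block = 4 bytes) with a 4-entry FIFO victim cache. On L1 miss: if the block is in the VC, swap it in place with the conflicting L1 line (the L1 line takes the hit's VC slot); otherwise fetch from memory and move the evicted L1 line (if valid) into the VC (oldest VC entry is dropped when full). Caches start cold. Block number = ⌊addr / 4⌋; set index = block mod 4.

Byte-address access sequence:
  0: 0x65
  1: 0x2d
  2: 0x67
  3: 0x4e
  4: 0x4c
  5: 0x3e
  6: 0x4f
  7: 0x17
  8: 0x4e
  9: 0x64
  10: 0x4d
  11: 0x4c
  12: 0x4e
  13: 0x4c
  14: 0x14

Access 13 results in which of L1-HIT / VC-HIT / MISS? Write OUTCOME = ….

OUTCOME = L1-HIT

  [0] addr=0x65 blk=25 s=1: MISS | VC []
  [1] addr=0x2d blk=11 s=3: MISS | VC []
  [2] addr=0x67 blk=25 s=1: L1-HIT | VC []
  [3] addr=0x4e blk=19 s=3: MISS | VC [11]
  [4] addr=0x4c blk=19 s=3: L1-HIT | VC [11]
  [5] addr=0x3e blk=15 s=3: MISS | VC [11, 19]
  [6] addr=0x4f blk=19 s=3: VC-HIT | VC [11, 15]
  [7] addr=0x17 blk=5 s=1: MISS | VC [11, 15, 25]
  [8] addr=0x4e blk=19 s=3: L1-HIT | VC [11, 15, 25]
  [9] addr=0x64 blk=25 s=1: VC-HIT | VC [11, 15, 5]
  [10] addr=0x4d blk=19 s=3: L1-HIT | VC [11, 15, 5]
  [11] addr=0x4c blk=19 s=3: L1-HIT | VC [11, 15, 5]
  [12] addr=0x4e blk=19 s=3: L1-HIT | VC [11, 15, 5]
  [13] addr=0x4c blk=19 s=3: L1-HIT | VC [11, 15, 5]
  [14] addr=0x14 blk=5 s=1: VC-HIT | VC [11, 15, 25]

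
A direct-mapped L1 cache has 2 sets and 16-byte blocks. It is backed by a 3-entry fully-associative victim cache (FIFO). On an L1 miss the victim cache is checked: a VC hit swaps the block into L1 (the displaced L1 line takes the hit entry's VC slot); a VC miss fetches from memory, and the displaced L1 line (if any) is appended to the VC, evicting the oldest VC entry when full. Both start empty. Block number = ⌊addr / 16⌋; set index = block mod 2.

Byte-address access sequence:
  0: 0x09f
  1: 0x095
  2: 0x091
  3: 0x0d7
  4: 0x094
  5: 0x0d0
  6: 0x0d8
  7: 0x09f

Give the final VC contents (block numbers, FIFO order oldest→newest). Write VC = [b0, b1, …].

#0 0x9f→b9/s1 MISS; vc=[]
#1 0x95→b9/s1 L1-HIT; vc=[]
#2 0x91→b9/s1 L1-HIT; vc=[]
#3 0xd7→b13/s1 MISS; vc=[9]
#4 0x94→b9/s1 VC-HIT; vc=[13]
#5 0xd0→b13/s1 VC-HIT; vc=[9]
#6 0xd8→b13/s1 L1-HIT; vc=[9]
#7 0x9f→b9/s1 VC-HIT; vc=[13]

VC = [13]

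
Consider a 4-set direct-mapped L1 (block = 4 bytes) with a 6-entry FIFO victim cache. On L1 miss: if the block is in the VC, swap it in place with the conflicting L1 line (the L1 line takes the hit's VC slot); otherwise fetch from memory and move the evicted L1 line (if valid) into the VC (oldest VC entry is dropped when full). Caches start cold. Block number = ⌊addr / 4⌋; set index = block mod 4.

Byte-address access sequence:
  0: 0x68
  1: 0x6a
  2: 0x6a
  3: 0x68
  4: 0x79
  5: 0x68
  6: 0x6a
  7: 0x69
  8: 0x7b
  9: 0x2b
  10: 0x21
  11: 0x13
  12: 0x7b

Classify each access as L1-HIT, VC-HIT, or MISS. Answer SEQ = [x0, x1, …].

  [0] addr=0x68 blk=26 s=2: MISS | VC []
  [1] addr=0x6a blk=26 s=2: L1-HIT | VC []
  [2] addr=0x6a blk=26 s=2: L1-HIT | VC []
  [3] addr=0x68 blk=26 s=2: L1-HIT | VC []
  [4] addr=0x79 blk=30 s=2: MISS | VC [26]
  [5] addr=0x68 blk=26 s=2: VC-HIT | VC [30]
  [6] addr=0x6a blk=26 s=2: L1-HIT | VC [30]
  [7] addr=0x69 blk=26 s=2: L1-HIT | VC [30]
  [8] addr=0x7b blk=30 s=2: VC-HIT | VC [26]
  [9] addr=0x2b blk=10 s=2: MISS | VC [26, 30]
  [10] addr=0x21 blk=8 s=0: MISS | VC [26, 30]
  [11] addr=0x13 blk=4 s=0: MISS | VC [26, 30, 8]
  [12] addr=0x7b blk=30 s=2: VC-HIT | VC [26, 10, 8]

SEQ = [MISS, L1-HIT, L1-HIT, L1-HIT, MISS, VC-HIT, L1-HIT, L1-HIT, VC-HIT, MISS, MISS, MISS, VC-HIT]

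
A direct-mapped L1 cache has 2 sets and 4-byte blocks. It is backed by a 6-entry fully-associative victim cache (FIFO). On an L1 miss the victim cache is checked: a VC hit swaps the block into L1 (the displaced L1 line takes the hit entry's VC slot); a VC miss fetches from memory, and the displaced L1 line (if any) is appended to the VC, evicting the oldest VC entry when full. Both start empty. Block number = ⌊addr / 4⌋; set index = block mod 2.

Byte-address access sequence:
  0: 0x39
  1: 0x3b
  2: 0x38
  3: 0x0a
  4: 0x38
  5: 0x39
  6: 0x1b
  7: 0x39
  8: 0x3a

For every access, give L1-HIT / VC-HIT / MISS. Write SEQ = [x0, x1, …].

SEQ = [MISS, L1-HIT, L1-HIT, MISS, VC-HIT, L1-HIT, MISS, VC-HIT, L1-HIT]

0: 0x39 (blk 14, set 0) → MISS  vc=[]
1: 0x3b (blk 14, set 0) → L1-HIT  vc=[]
2: 0x38 (blk 14, set 0) → L1-HIT  vc=[]
3: 0xa (blk 2, set 0) → MISS  vc=[14]
4: 0x38 (blk 14, set 0) → VC-HIT  vc=[2]
5: 0x39 (blk 14, set 0) → L1-HIT  vc=[2]
6: 0x1b (blk 6, set 0) → MISS  vc=[2, 14]
7: 0x39 (blk 14, set 0) → VC-HIT  vc=[2, 6]
8: 0x3a (blk 14, set 0) → L1-HIT  vc=[2, 6]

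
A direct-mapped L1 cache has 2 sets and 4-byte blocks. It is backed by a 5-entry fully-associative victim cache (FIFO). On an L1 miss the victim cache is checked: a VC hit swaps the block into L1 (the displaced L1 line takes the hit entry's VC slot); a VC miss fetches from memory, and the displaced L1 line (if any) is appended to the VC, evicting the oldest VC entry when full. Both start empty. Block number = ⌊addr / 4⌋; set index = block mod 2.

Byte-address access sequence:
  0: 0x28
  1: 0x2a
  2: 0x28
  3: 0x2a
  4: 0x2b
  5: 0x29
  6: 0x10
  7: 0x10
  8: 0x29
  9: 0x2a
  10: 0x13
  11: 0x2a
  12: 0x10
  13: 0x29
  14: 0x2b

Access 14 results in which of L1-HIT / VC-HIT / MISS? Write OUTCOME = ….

0: 0x28 (blk 10, set 0) → MISS  vc=[]
1: 0x2a (blk 10, set 0) → L1-HIT  vc=[]
2: 0x28 (blk 10, set 0) → L1-HIT  vc=[]
3: 0x2a (blk 10, set 0) → L1-HIT  vc=[]
4: 0x2b (blk 10, set 0) → L1-HIT  vc=[]
5: 0x29 (blk 10, set 0) → L1-HIT  vc=[]
6: 0x10 (blk 4, set 0) → MISS  vc=[10]
7: 0x10 (blk 4, set 0) → L1-HIT  vc=[10]
8: 0x29 (blk 10, set 0) → VC-HIT  vc=[4]
9: 0x2a (blk 10, set 0) → L1-HIT  vc=[4]
10: 0x13 (blk 4, set 0) → VC-HIT  vc=[10]
11: 0x2a (blk 10, set 0) → VC-HIT  vc=[4]
12: 0x10 (blk 4, set 0) → VC-HIT  vc=[10]
13: 0x29 (blk 10, set 0) → VC-HIT  vc=[4]
14: 0x2b (blk 10, set 0) → L1-HIT  vc=[4]

OUTCOME = L1-HIT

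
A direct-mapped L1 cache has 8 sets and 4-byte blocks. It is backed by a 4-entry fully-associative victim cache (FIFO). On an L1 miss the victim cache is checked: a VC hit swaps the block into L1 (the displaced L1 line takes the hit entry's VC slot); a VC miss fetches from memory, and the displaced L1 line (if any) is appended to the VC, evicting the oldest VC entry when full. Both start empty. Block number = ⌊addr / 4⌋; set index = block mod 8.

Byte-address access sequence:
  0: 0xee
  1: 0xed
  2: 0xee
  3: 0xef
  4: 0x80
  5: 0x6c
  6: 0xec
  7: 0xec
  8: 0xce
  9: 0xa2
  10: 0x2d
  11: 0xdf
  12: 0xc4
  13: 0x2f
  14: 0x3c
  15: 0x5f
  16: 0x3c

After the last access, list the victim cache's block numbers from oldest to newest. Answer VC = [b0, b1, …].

0: 0xee (blk 59, set 3) → MISS  vc=[]
1: 0xed (blk 59, set 3) → L1-HIT  vc=[]
2: 0xee (blk 59, set 3) → L1-HIT  vc=[]
3: 0xef (blk 59, set 3) → L1-HIT  vc=[]
4: 0x80 (blk 32, set 0) → MISS  vc=[]
5: 0x6c (blk 27, set 3) → MISS  vc=[59]
6: 0xec (blk 59, set 3) → VC-HIT  vc=[27]
7: 0xec (blk 59, set 3) → L1-HIT  vc=[27]
8: 0xce (blk 51, set 3) → MISS  vc=[27, 59]
9: 0xa2 (blk 40, set 0) → MISS  vc=[27, 59, 32]
10: 0x2d (blk 11, set 3) → MISS  vc=[27, 59, 32, 51]
11: 0xdf (blk 55, set 7) → MISS  vc=[27, 59, 32, 51]
12: 0xc4 (blk 49, set 1) → MISS  vc=[27, 59, 32, 51]
13: 0x2f (blk 11, set 3) → L1-HIT  vc=[27, 59, 32, 51]
14: 0x3c (blk 15, set 7) → MISS  vc=[59, 32, 51, 55]
15: 0x5f (blk 23, set 7) → MISS  vc=[32, 51, 55, 15]
16: 0x3c (blk 15, set 7) → VC-HIT  vc=[32, 51, 55, 23]

VC = [32, 51, 55, 23]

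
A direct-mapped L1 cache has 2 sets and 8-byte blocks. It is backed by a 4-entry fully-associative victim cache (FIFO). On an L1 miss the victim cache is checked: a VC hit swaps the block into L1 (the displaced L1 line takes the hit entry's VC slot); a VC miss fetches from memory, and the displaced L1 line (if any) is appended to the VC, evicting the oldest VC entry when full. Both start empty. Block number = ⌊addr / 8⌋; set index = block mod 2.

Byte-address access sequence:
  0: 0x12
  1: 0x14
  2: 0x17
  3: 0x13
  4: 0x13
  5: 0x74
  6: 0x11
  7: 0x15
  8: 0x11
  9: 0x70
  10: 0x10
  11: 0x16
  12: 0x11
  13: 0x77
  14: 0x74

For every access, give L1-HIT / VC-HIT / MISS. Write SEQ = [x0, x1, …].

SEQ = [MISS, L1-HIT, L1-HIT, L1-HIT, L1-HIT, MISS, VC-HIT, L1-HIT, L1-HIT, VC-HIT, VC-HIT, L1-HIT, L1-HIT, VC-HIT, L1-HIT]

0: 0x12 (blk 2, set 0) → MISS  vc=[]
1: 0x14 (blk 2, set 0) → L1-HIT  vc=[]
2: 0x17 (blk 2, set 0) → L1-HIT  vc=[]
3: 0x13 (blk 2, set 0) → L1-HIT  vc=[]
4: 0x13 (blk 2, set 0) → L1-HIT  vc=[]
5: 0x74 (blk 14, set 0) → MISS  vc=[2]
6: 0x11 (blk 2, set 0) → VC-HIT  vc=[14]
7: 0x15 (blk 2, set 0) → L1-HIT  vc=[14]
8: 0x11 (blk 2, set 0) → L1-HIT  vc=[14]
9: 0x70 (blk 14, set 0) → VC-HIT  vc=[2]
10: 0x10 (blk 2, set 0) → VC-HIT  vc=[14]
11: 0x16 (blk 2, set 0) → L1-HIT  vc=[14]
12: 0x11 (blk 2, set 0) → L1-HIT  vc=[14]
13: 0x77 (blk 14, set 0) → VC-HIT  vc=[2]
14: 0x74 (blk 14, set 0) → L1-HIT  vc=[2]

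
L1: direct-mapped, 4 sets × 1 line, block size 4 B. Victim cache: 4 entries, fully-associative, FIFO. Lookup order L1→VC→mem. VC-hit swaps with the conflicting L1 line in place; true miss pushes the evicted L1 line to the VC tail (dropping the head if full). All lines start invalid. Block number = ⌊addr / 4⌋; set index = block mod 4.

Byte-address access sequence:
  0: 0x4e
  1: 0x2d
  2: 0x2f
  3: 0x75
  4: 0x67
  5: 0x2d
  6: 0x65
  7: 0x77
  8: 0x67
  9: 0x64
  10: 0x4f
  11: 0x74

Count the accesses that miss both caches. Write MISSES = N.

MISSES = 4

0: 0x4e (blk 19, set 3) → MISS  vc=[]
1: 0x2d (blk 11, set 3) → MISS  vc=[19]
2: 0x2f (blk 11, set 3) → L1-HIT  vc=[19]
3: 0x75 (blk 29, set 1) → MISS  vc=[19]
4: 0x67 (blk 25, set 1) → MISS  vc=[19, 29]
5: 0x2d (blk 11, set 3) → L1-HIT  vc=[19, 29]
6: 0x65 (blk 25, set 1) → L1-HIT  vc=[19, 29]
7: 0x77 (blk 29, set 1) → VC-HIT  vc=[19, 25]
8: 0x67 (blk 25, set 1) → VC-HIT  vc=[19, 29]
9: 0x64 (blk 25, set 1) → L1-HIT  vc=[19, 29]
10: 0x4f (blk 19, set 3) → VC-HIT  vc=[11, 29]
11: 0x74 (blk 29, set 1) → VC-HIT  vc=[11, 25]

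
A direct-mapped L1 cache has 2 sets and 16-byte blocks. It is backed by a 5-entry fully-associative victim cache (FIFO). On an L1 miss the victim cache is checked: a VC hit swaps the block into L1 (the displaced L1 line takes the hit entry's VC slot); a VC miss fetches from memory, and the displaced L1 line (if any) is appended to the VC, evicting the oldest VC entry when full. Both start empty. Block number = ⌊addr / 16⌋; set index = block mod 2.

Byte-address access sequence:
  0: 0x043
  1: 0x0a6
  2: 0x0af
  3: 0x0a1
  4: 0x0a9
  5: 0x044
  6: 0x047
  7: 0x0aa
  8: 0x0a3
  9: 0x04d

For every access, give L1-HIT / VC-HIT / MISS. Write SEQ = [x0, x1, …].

#0 0x43→b4/s0 MISS; vc=[]
#1 0xa6→b10/s0 MISS; vc=[4]
#2 0xaf→b10/s0 L1-HIT; vc=[4]
#3 0xa1→b10/s0 L1-HIT; vc=[4]
#4 0xa9→b10/s0 L1-HIT; vc=[4]
#5 0x44→b4/s0 VC-HIT; vc=[10]
#6 0x47→b4/s0 L1-HIT; vc=[10]
#7 0xaa→b10/s0 VC-HIT; vc=[4]
#8 0xa3→b10/s0 L1-HIT; vc=[4]
#9 0x4d→b4/s0 VC-HIT; vc=[10]

SEQ = [MISS, MISS, L1-HIT, L1-HIT, L1-HIT, VC-HIT, L1-HIT, VC-HIT, L1-HIT, VC-HIT]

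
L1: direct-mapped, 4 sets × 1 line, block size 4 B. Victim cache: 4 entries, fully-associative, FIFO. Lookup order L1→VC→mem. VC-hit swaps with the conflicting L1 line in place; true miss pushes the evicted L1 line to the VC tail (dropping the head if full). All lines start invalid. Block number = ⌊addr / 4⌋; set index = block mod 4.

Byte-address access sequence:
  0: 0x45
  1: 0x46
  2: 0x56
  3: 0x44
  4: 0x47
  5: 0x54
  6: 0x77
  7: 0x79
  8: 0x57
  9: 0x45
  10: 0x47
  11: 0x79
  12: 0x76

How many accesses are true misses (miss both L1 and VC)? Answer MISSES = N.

MISSES = 4

  [0] addr=0x45 blk=17 s=1: MISS | VC []
  [1] addr=0x46 blk=17 s=1: L1-HIT | VC []
  [2] addr=0x56 blk=21 s=1: MISS | VC [17]
  [3] addr=0x44 blk=17 s=1: VC-HIT | VC [21]
  [4] addr=0x47 blk=17 s=1: L1-HIT | VC [21]
  [5] addr=0x54 blk=21 s=1: VC-HIT | VC [17]
  [6] addr=0x77 blk=29 s=1: MISS | VC [17, 21]
  [7] addr=0x79 blk=30 s=2: MISS | VC [17, 21]
  [8] addr=0x57 blk=21 s=1: VC-HIT | VC [17, 29]
  [9] addr=0x45 blk=17 s=1: VC-HIT | VC [21, 29]
  [10] addr=0x47 blk=17 s=1: L1-HIT | VC [21, 29]
  [11] addr=0x79 blk=30 s=2: L1-HIT | VC [21, 29]
  [12] addr=0x76 blk=29 s=1: VC-HIT | VC [21, 17]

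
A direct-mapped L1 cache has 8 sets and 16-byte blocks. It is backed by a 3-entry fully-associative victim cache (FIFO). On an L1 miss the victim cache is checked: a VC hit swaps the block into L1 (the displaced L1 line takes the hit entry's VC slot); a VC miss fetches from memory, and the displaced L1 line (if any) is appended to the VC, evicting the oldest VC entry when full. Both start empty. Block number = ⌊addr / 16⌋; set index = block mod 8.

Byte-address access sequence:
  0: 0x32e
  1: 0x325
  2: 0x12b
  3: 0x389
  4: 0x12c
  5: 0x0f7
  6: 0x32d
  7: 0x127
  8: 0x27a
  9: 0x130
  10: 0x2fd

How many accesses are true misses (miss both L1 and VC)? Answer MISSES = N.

MISSES = 7

0: 0x32e (blk 50, set 2) → MISS  vc=[]
1: 0x325 (blk 50, set 2) → L1-HIT  vc=[]
2: 0x12b (blk 18, set 2) → MISS  vc=[50]
3: 0x389 (blk 56, set 0) → MISS  vc=[50]
4: 0x12c (blk 18, set 2) → L1-HIT  vc=[50]
5: 0xf7 (blk 15, set 7) → MISS  vc=[50]
6: 0x32d (blk 50, set 2) → VC-HIT  vc=[18]
7: 0x127 (blk 18, set 2) → VC-HIT  vc=[50]
8: 0x27a (blk 39, set 7) → MISS  vc=[50, 15]
9: 0x130 (blk 19, set 3) → MISS  vc=[50, 15]
10: 0x2fd (blk 47, set 7) → MISS  vc=[50, 15, 39]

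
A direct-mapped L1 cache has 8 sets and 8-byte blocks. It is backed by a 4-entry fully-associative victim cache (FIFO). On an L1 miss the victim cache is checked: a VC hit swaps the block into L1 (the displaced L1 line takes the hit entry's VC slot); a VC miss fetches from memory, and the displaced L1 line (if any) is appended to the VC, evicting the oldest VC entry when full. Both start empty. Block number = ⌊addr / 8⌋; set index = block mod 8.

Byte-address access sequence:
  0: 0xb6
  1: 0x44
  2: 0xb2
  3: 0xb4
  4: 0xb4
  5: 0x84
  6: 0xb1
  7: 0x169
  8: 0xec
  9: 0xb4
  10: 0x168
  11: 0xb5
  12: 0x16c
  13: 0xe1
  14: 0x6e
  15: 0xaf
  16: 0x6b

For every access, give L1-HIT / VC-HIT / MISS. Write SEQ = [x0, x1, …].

#0 0xb6→b22/s6 MISS; vc=[]
#1 0x44→b8/s0 MISS; vc=[]
#2 0xb2→b22/s6 L1-HIT; vc=[]
#3 0xb4→b22/s6 L1-HIT; vc=[]
#4 0xb4→b22/s6 L1-HIT; vc=[]
#5 0x84→b16/s0 MISS; vc=[8]
#6 0xb1→b22/s6 L1-HIT; vc=[8]
#7 0x169→b45/s5 MISS; vc=[8]
#8 0xec→b29/s5 MISS; vc=[8,45]
#9 0xb4→b22/s6 L1-HIT; vc=[8,45]
#10 0x168→b45/s5 VC-HIT; vc=[8,29]
#11 0xb5→b22/s6 L1-HIT; vc=[8,29]
#12 0x16c→b45/s5 L1-HIT; vc=[8,29]
#13 0xe1→b28/s4 MISS; vc=[8,29]
#14 0x6e→b13/s5 MISS; vc=[8,29,45]
#15 0xaf→b21/s5 MISS; vc=[8,29,45,13]
#16 0x6b→b13/s5 VC-HIT; vc=[8,29,45,21]

SEQ = [MISS, MISS, L1-HIT, L1-HIT, L1-HIT, MISS, L1-HIT, MISS, MISS, L1-HIT, VC-HIT, L1-HIT, L1-HIT, MISS, MISS, MISS, VC-HIT]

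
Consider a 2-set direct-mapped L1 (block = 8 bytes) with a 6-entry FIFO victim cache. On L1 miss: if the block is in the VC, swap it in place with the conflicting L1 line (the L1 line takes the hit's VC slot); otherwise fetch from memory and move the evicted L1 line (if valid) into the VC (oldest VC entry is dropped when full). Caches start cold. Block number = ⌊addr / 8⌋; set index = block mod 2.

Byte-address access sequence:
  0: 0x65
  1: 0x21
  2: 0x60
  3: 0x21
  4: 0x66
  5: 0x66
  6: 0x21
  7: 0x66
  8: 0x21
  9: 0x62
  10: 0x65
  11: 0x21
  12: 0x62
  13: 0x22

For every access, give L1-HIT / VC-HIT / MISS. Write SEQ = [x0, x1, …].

0: 0x65 (blk 12, set 0) → MISS  vc=[]
1: 0x21 (blk 4, set 0) → MISS  vc=[12]
2: 0x60 (blk 12, set 0) → VC-HIT  vc=[4]
3: 0x21 (blk 4, set 0) → VC-HIT  vc=[12]
4: 0x66 (blk 12, set 0) → VC-HIT  vc=[4]
5: 0x66 (blk 12, set 0) → L1-HIT  vc=[4]
6: 0x21 (blk 4, set 0) → VC-HIT  vc=[12]
7: 0x66 (blk 12, set 0) → VC-HIT  vc=[4]
8: 0x21 (blk 4, set 0) → VC-HIT  vc=[12]
9: 0x62 (blk 12, set 0) → VC-HIT  vc=[4]
10: 0x65 (blk 12, set 0) → L1-HIT  vc=[4]
11: 0x21 (blk 4, set 0) → VC-HIT  vc=[12]
12: 0x62 (blk 12, set 0) → VC-HIT  vc=[4]
13: 0x22 (blk 4, set 0) → VC-HIT  vc=[12]

SEQ = [MISS, MISS, VC-HIT, VC-HIT, VC-HIT, L1-HIT, VC-HIT, VC-HIT, VC-HIT, VC-HIT, L1-HIT, VC-HIT, VC-HIT, VC-HIT]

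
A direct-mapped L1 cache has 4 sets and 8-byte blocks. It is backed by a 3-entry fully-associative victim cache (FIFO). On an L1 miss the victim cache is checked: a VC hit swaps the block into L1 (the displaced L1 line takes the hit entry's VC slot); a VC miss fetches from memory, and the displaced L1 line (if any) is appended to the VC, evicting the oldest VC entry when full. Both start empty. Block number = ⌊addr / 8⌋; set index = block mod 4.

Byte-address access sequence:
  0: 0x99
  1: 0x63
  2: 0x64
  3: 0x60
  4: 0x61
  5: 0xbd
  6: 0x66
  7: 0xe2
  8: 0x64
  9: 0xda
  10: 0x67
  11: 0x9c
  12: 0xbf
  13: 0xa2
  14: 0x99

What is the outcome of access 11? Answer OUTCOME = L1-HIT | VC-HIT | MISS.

OUTCOME = VC-HIT

#0 0x99→b19/s3 MISS; vc=[]
#1 0x63→b12/s0 MISS; vc=[]
#2 0x64→b12/s0 L1-HIT; vc=[]
#3 0x60→b12/s0 L1-HIT; vc=[]
#4 0x61→b12/s0 L1-HIT; vc=[]
#5 0xbd→b23/s3 MISS; vc=[19]
#6 0x66→b12/s0 L1-HIT; vc=[19]
#7 0xe2→b28/s0 MISS; vc=[19,12]
#8 0x64→b12/s0 VC-HIT; vc=[19,28]
#9 0xda→b27/s3 MISS; vc=[19,28,23]
#10 0x67→b12/s0 L1-HIT; vc=[19,28,23]
#11 0x9c→b19/s3 VC-HIT; vc=[27,28,23]
#12 0xbf→b23/s3 VC-HIT; vc=[27,28,19]
#13 0xa2→b20/s0 MISS; vc=[28,19,12]
#14 0x99→b19/s3 VC-HIT; vc=[28,23,12]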